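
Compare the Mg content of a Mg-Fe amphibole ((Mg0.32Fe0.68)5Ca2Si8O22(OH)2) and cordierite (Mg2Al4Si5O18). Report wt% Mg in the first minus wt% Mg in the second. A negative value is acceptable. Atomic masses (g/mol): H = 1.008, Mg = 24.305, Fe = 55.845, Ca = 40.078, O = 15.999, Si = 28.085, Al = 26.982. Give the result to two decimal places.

-4.08 percentage points

Mg in (Mg0.32Fe0.68)5Ca2Si8O22(OH)2: molar mass 919.589 g/mol; 1.60×24.305 = 38.888 g → 4.23 wt%.
Mg in Mg2Al4Si5O18: molar mass 584.945 g/mol; 2×24.305 = 48.610 g → 8.31 wt%.
Difference = 4.23 − 8.31 = -4.08 percentage points.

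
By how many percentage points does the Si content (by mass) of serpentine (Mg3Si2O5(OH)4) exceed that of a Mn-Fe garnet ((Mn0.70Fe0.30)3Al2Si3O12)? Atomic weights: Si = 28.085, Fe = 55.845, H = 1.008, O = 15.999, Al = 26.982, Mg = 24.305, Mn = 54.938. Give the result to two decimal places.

3.28 percentage points

Si in Mg3Si2O5(OH)4: molar mass 277.108 g/mol; 2×28.085 = 56.170 g → 20.27 wt%.
Si in (Mn0.70Fe0.30)3Al2Si3O12: molar mass 495.837 g/mol; 3×28.085 = 84.255 g → 16.99 wt%.
Difference = 20.27 − 16.99 = 3.28 percentage points.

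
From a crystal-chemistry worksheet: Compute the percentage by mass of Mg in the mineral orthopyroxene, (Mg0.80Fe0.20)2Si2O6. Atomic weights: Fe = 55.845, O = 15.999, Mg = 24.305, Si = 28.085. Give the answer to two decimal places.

Formula mass = 1.60×24.305 + 0.40×55.845 + 2×28.085 + 6×15.999 = 213.390 g/mol, of which 38.888 g is Mg.
So Mg makes up 38.888/213.390 = 0.1822 of the mass, i.e. 18.22%.

18.22 weight percent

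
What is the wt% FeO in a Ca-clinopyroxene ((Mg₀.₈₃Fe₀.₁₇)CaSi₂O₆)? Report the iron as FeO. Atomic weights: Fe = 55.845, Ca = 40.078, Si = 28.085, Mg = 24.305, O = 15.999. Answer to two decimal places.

Molar mass of (Mg₀.₈₃Fe₀.₁₇)CaSi₂O₆ = 0.83*24.305 + 0.17*55.845 + 1*40.078 + 2*28.085 + 6*15.999 = 221.909 g/mol.
Each formula unit contains 0.17 Fe, equivalent to 0.17/1 = 0.1700 mol FeO.
M(FeO) = 1×55.845 + 1×15.999 = 71.844 g/mol.
Mass of FeO per formula unit = 0.1700 × 71.844 = 12.213 g.
FeO wt% = 12.213 / 221.909 × 100 = 5.50%.

5.50 wt%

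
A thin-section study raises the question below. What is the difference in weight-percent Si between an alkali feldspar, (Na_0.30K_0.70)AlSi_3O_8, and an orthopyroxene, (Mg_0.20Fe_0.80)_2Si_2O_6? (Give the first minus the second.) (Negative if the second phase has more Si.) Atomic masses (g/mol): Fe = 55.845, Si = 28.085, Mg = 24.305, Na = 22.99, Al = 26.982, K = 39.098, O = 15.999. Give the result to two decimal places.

First mineral: 84.255 g Si in 273.495 g formula = 30.81 wt% Si.
Second mineral: 56.170 g Si in 251.238 g formula = 22.36 wt% Si.
30.81% − 22.36% gives a difference of 8.45 percentage points.

8.45 percentage points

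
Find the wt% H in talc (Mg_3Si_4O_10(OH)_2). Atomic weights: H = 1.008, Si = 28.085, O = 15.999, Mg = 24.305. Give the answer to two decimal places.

0.53 wt%

Molar mass of Mg_3Si_4O_10(OH)_2: 3·24.305 + 4·28.085 + 12·15.999 + 2·1.008 = 379.259 g/mol.
Mass of H per formula unit: 2 × 1.008 = 2.016 g.
Weight fraction H = 2.016 / 379.259 = 0.0053.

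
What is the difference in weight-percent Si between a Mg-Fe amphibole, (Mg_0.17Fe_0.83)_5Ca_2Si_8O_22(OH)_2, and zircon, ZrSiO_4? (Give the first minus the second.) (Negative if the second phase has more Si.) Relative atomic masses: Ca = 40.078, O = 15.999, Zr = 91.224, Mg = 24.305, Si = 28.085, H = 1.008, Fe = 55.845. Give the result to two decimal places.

8.50 percentage points

M((Mg_0.17Fe_0.83)_5Ca_2Si_8O_22(OH)_2) = 943.244 g/mol, so wt% Si = 224.680/943.244 × 100 = 23.82%.
M(ZrSiO_4) = 183.305 g/mol, so wt% Si = 28.085/183.305 × 100 = 15.32%.
23.82 − 15.32 = 8.50 pp.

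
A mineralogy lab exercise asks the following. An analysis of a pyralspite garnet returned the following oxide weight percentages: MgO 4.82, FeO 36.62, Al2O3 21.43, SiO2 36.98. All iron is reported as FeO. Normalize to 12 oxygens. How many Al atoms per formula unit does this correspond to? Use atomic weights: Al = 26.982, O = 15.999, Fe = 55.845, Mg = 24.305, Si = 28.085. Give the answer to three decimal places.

MgO (M=40.304): mol = 0.11959; Mg = 0.11959, O = 0.11959.
FeO (M=71.844): mol = 0.50972; Fe = 0.50972, O = 0.50972.
Al2O3 (M=101.961): mol = 0.21018; Al = 0.42036, O = 0.63054.
SiO2 (M=60.083): mol = 0.61548; Si = 0.61548, O = 1.23096.
ΣO = 2.49081; factor = 12/ΣO = 4.81771.
Al apfu = 0.42036 × 4.81771 = 2.025.

2.025 Al apfu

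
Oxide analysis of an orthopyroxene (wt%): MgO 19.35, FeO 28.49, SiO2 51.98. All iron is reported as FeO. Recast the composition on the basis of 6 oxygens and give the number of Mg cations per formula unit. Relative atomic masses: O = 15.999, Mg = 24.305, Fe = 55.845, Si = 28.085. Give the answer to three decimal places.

19.35 wt% MgO ÷ 40.304 g/mol = 0.48010 mol, giving 0.48010 Mg and 0.48010 O.
28.49 wt% FeO ÷ 71.844 g/mol = 0.39655 mol, giving 0.39655 Fe and 0.39655 O.
51.98 wt% SiO2 ÷ 60.083 g/mol = 0.86514 mol, giving 0.86514 Si and 1.73028 O.
Oxygen sums to 2.60693; scaling by 6/2.60693 = 2.30156 puts the formula on 6 O.
Mg: 0.48010 × 2.30156 = 1.105 atoms per formula unit.

1.105 Mg apfu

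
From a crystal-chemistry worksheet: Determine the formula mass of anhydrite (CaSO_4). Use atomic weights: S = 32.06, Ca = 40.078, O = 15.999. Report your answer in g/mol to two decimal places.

136.13 g/mol

The formula mass is the sum 1×40.078 + 1×32.06 + 4×15.999.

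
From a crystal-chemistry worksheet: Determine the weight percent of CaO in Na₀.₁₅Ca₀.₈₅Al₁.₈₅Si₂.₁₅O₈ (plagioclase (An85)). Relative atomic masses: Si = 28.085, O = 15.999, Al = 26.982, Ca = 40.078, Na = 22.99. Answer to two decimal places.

M(Na₀.₁₅Ca₀.₈₅Al₁.₈₅Si₂.₁₅O₈) = 275.806 g/mol; M(CaO) = 56.077 g/mol.
Moles CaO per formula unit = 0.85 Ca ÷ 1 = 0.8500.
CaO fraction = (0.8500 × 56.077) / 275.806 = 47.665/275.806 = 0.1728.

17.28 wt%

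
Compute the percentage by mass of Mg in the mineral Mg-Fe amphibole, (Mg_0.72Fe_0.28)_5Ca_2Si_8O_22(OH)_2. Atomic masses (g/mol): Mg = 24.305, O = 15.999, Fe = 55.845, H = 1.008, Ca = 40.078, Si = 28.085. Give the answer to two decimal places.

Formula mass = 3.60·24.305 + 1.40·55.845 + 2·40.078 + 8·28.085 + 24·15.999 + 2·1.008 = 856.509 g/mol, of which 87.498 g is Mg.
So Mg makes up 87.498/856.509 = 0.1022 of the mass, i.e. 10.22%.

10.22 mass %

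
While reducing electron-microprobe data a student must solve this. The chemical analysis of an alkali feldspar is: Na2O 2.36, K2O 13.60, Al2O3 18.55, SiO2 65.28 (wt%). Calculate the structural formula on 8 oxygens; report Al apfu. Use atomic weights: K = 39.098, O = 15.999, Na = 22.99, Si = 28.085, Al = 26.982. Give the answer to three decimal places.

1.003 Al apfu

Na2O: 2.36/61.979 = 0.03808 mol → 0.07616 mol Na, 0.03808 mol O.
K2O: 13.60/94.195 = 0.14438 mol → 0.28876 mol K, 0.14438 mol O.
Al2O3: 18.55/101.961 = 0.18193 mol → 0.36386 mol Al, 0.54579 mol O.
SiO2: 65.28/60.083 = 1.08650 mol → 1.08650 mol Si, 2.17300 mol O.
Total oxygen = 2.90125 mol. Normalization factor = 8/2.90125 = 2.75743.
Al per 8 O = 0.36386 × 2.75743 = 1.003.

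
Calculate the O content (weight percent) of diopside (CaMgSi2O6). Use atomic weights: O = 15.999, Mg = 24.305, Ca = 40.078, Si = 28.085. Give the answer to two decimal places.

Formula mass = 1*40.078 + 1*24.305 + 2*28.085 + 6*15.999 = 216.547 g/mol, of which 95.994 g is O.
So O makes up 95.994/216.547 = 0.4433 of the mass, i.e. 44.33%.

44.33 weight percent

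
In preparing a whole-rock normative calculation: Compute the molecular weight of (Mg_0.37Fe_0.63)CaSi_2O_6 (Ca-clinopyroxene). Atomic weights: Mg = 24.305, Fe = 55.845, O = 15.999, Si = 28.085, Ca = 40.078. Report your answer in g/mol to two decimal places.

M = 0.37(24.305) + 0.63(55.845) + 1(40.078) + 2(28.085) + 6(15.999)

236.42 g/mol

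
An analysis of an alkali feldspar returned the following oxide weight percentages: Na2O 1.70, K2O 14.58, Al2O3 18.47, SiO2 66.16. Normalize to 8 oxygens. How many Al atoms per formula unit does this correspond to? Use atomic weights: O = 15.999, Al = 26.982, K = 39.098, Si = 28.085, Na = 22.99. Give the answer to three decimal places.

1.70 wt% Na2O ÷ 61.979 g/mol = 0.02743 mol, giving 0.05486 Na and 0.02743 O.
14.58 wt% K2O ÷ 94.195 g/mol = 0.15479 mol, giving 0.30958 K and 0.15479 O.
18.47 wt% Al2O3 ÷ 101.961 g/mol = 0.18115 mol, giving 0.36230 Al and 0.54345 O.
66.16 wt% SiO2 ÷ 60.083 g/mol = 1.10114 mol, giving 1.10114 Si and 2.20228 O.
Oxygen sums to 2.92795; scaling by 8/2.92795 = 2.73229 puts the formula on 8 O.
Al: 0.36230 × 2.73229 = 0.990 atoms per formula unit.

0.990 Al apfu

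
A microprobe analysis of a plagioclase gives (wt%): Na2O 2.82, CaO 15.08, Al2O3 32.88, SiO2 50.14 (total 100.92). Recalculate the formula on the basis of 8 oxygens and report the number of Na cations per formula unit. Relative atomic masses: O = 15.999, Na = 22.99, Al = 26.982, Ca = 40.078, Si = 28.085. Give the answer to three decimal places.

0.247 Na apfu

2.82 wt% Na2O ÷ 61.979 g/mol = 0.04550 mol, giving 0.09100 Na and 0.04550 O.
15.08 wt% CaO ÷ 56.077 g/mol = 0.26892 mol, giving 0.26892 Ca and 0.26892 O.
32.88 wt% Al2O3 ÷ 101.961 g/mol = 0.32248 mol, giving 0.64496 Al and 0.96744 O.
50.14 wt% SiO2 ÷ 60.083 g/mol = 0.83451 mol, giving 0.83451 Si and 1.66902 O.
Oxygen sums to 2.95088; scaling by 8/2.95088 = 2.71106 puts the formula on 8 O.
Na: 0.09100 × 2.71106 = 0.247 atoms per formula unit.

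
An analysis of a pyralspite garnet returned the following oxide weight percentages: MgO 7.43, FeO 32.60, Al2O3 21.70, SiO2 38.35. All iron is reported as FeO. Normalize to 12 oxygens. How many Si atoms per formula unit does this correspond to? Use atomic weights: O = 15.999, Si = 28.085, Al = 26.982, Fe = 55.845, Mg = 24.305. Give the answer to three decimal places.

MgO (M=40.304): mol = 0.18435; Mg = 0.18435, O = 0.18435.
FeO (M=71.844): mol = 0.45376; Fe = 0.45376, O = 0.45376.
Al2O3 (M=101.961): mol = 0.21283; Al = 0.42566, O = 0.63849.
SiO2 (M=60.083): mol = 0.63828; Si = 0.63828, O = 1.27656.
ΣO = 2.55316; factor = 12/ΣO = 4.70006.
Si apfu = 0.63828 × 4.70006 = 3.000.

3.000 Si apfu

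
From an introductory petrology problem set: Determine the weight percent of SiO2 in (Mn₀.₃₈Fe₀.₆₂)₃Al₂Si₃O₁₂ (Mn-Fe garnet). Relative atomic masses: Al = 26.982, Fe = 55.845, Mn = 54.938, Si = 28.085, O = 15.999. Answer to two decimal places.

36.29 wt%

M((Mn₀.₃₈Fe₀.₆₂)₃Al₂Si₃O₁₂) = 496.708 g/mol; M(SiO2) = 60.083 g/mol.
Moles SiO2 per formula unit = 3 Si ÷ 1 = 3.0000.
SiO2 fraction = (3.0000 × 60.083) / 496.708 = 180.249/496.708 = 0.3629.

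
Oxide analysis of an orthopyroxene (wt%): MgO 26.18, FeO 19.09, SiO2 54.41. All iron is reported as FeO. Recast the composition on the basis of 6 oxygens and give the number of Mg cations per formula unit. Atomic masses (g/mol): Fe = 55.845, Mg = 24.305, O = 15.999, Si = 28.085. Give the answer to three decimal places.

MgO: 26.18/40.304 = 0.64956 mol → 0.64956 mol Mg, 0.64956 mol O.
FeO: 19.09/71.844 = 0.26571 mol → 0.26571 mol Fe, 0.26571 mol O.
SiO2: 54.41/60.083 = 0.90558 mol → 0.90558 mol Si, 1.81116 mol O.
Total oxygen = 2.72643 mol. Normalization factor = 6/2.72643 = 2.20068.
Mg per 6 O = 0.64956 × 2.20068 = 1.429.

1.429 Mg apfu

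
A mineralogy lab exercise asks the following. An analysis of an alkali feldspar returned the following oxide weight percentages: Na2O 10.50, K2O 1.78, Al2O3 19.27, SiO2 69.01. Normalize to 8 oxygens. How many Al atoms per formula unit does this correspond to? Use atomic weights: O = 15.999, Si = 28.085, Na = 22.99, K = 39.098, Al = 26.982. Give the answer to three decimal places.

0.991 Al apfu

10.50 wt% Na2O ÷ 61.979 g/mol = 0.16941 mol, giving 0.33882 Na and 0.16941 O.
1.78 wt% K2O ÷ 94.195 g/mol = 0.01890 mol, giving 0.03780 K and 0.01890 O.
19.27 wt% Al2O3 ÷ 101.961 g/mol = 0.18899 mol, giving 0.37798 Al and 0.56697 O.
69.01 wt% SiO2 ÷ 60.083 g/mol = 1.14858 mol, giving 1.14858 Si and 2.29716 O.
Oxygen sums to 3.05244; scaling by 8/3.05244 = 2.62085 puts the formula on 8 O.
Al: 0.37798 × 2.62085 = 0.991 atoms per formula unit.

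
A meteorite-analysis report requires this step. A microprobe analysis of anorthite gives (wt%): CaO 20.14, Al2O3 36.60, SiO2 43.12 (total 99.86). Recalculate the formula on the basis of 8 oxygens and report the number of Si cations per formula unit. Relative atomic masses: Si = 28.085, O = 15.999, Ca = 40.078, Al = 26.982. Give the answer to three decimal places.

2.000 Si apfu

CaO (M=56.077): mol = 0.35915; Ca = 0.35915, O = 0.35915.
Al2O3 (M=101.961): mol = 0.35896; Al = 0.71792, O = 1.07688.
SiO2 (M=60.083): mol = 0.71767; Si = 0.71767, O = 1.43534.
ΣO = 2.87137; factor = 8/ΣO = 2.78613.
Si apfu = 0.71767 × 2.78613 = 2.000.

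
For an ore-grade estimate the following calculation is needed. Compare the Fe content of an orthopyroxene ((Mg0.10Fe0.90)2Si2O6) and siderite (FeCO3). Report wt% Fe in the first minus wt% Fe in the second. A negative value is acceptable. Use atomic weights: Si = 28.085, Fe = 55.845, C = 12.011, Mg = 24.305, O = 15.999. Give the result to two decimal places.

-9.17 percentage points

Fe in (Mg0.10Fe0.90)2Si2O6: molar mass 257.546 g/mol; 1.80×55.845 = 100.521 g → 39.03 wt%.
Fe in FeCO3: molar mass 115.853 g/mol; 1×55.845 = 55.845 g → 48.20 wt%.
Difference = 39.03 − 48.20 = -9.17 percentage points.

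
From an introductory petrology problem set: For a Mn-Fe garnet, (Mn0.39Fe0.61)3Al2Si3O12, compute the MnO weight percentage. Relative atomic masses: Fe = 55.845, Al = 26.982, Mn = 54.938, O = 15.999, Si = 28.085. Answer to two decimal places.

M((Mn0.39Fe0.61)3Al2Si3O12) = 496.681 g/mol; M(MnO) = 70.937 g/mol.
Moles MnO per formula unit = 1.17 Mn ÷ 1 = 1.1700.
MnO fraction = (1.1700 × 70.937) / 496.681 = 82.996/496.681 = 0.1671.

16.71 wt%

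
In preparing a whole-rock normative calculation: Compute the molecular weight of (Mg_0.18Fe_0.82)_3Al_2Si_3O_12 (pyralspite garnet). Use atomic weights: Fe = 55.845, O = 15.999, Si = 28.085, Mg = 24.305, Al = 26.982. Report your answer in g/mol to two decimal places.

The formula mass is the sum 0.54*24.305 + 2.46*55.845 + 2*26.982 + 3*28.085 + 12*15.999.

480.71 g/mol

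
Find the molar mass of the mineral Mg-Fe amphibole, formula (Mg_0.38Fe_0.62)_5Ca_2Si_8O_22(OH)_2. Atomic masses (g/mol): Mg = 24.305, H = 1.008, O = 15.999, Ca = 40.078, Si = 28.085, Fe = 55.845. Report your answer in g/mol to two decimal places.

910.13 g/mol

M = 1.90×24.305 + 3.10×55.845 + 2×40.078 + 8×28.085 + 24×15.999 + 2×1.008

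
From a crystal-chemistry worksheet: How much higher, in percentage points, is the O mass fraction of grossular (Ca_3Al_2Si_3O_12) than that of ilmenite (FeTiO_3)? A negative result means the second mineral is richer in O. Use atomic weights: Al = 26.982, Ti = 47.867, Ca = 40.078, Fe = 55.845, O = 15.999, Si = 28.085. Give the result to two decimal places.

10.98 percentage points

First mineral: 191.988 g O in 450.441 g formula = 42.62 wt% O.
Second mineral: 47.997 g O in 151.709 g formula = 31.64 wt% O.
42.62% − 31.64% gives a difference of 10.98 percentage points.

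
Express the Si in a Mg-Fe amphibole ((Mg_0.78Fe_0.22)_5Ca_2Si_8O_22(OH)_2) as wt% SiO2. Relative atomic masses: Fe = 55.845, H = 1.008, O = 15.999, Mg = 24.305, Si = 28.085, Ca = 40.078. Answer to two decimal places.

Molar mass of (Mg_0.78Fe_0.22)_5Ca_2Si_8O_22(OH)_2 = 3.90·24.305 + 1.10·55.845 + 2·40.078 + 8·28.085 + 24·15.999 + 2·1.008 = 847.047 g/mol.
Each formula unit contains 8 Si, equivalent to 8/1 = 8.0000 mol SiO2.
M(SiO2) = 1×28.085 + 2×15.999 = 60.083 g/mol.
Mass of SiO2 per formula unit = 8.0000 × 60.083 = 480.664 g.
SiO2 wt% = 480.664 / 847.047 × 100 = 56.75%.

56.75 wt%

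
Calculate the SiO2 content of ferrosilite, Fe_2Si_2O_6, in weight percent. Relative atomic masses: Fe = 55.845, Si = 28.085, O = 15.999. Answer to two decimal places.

Formula mass = 263.854 g/mol.
2 Si → 2.0000 mol SiO2 per formula unit; M(SiO2) = 60.083, so SiO2 mass = 120.166 g.
120.166/263.854 × 100 = 45.54 wt%.

45.54 wt%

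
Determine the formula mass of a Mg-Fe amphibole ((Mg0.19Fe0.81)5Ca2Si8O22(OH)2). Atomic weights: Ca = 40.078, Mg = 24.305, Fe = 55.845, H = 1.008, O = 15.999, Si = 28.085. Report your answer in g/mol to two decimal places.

M = 0.95(24.305) + 4.05(55.845) + 2(40.078) + 8(28.085) + 24(15.999) + 2(1.008)

940.09 g/mol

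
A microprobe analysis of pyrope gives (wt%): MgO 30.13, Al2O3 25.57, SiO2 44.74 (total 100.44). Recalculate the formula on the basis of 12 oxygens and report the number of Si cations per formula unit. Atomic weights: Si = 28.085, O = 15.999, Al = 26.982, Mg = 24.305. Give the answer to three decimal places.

30.13 wt% MgO ÷ 40.304 g/mol = 0.74757 mol, giving 0.74757 Mg and 0.74757 O.
25.57 wt% Al2O3 ÷ 101.961 g/mol = 0.25078 mol, giving 0.50156 Al and 0.75234 O.
44.74 wt% SiO2 ÷ 60.083 g/mol = 0.74464 mol, giving 0.74464 Si and 1.48928 O.
Oxygen sums to 2.98919; scaling by 12/2.98919 = 4.01447 puts the formula on 12 O.
Si: 0.74464 × 4.01447 = 2.989 atoms per formula unit.

2.989 Si apfu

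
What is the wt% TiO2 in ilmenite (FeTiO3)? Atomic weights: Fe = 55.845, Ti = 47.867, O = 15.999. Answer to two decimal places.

Molar mass of FeTiO3 = 1·55.845 + 1·47.867 + 3·15.999 = 151.709 g/mol.
Each formula unit contains 1 Ti, equivalent to 1/1 = 1.0000 mol TiO2.
M(TiO2) = 1×47.867 + 2×15.999 = 79.865 g/mol.
Mass of TiO2 per formula unit = 1.0000 × 79.865 = 79.865 g.
TiO2 wt% = 79.865 / 151.709 × 100 = 52.64%.

52.64 wt%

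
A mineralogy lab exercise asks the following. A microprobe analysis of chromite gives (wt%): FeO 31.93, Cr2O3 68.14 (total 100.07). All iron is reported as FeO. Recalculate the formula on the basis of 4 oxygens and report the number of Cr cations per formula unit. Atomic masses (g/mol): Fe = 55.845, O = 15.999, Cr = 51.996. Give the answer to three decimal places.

2.004 Cr apfu

31.93 wt% FeO ÷ 71.844 g/mol = 0.44444 mol, giving 0.44444 Fe and 0.44444 O.
68.14 wt% Cr2O3 ÷ 151.989 g/mol = 0.44832 mol, giving 0.89664 Cr and 1.34496 O.
Oxygen sums to 1.78940; scaling by 4/1.78940 = 2.23539 puts the formula on 4 O.
Cr: 0.89664 × 2.23539 = 2.004 atoms per formula unit.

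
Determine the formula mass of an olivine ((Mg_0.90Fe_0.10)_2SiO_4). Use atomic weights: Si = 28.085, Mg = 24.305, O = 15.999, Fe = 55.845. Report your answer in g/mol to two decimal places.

147.00 g/mol

M = 1.80·24.305 + 0.20·55.845 + 1·28.085 + 4·15.999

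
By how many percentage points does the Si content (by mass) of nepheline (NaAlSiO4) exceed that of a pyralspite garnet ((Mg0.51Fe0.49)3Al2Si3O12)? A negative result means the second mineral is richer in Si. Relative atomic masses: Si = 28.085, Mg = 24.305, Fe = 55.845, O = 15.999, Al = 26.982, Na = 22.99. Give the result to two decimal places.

First mineral: 28.085 g Si in 142.053 g formula = 19.77 wt% Si.
Second mineral: 84.255 g Si in 449.486 g formula = 18.74 wt% Si.
19.77% − 18.74% gives a difference of 1.03 percentage points.

1.03 percentage points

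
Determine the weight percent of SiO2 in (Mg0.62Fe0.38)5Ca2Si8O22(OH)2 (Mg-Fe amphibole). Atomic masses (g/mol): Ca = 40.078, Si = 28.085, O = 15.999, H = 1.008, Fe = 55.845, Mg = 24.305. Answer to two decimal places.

M((Mg0.62Fe0.38)5Ca2Si8O22(OH)2) = 872.279 g/mol; M(SiO2) = 60.083 g/mol.
Moles SiO2 per formula unit = 8 Si ÷ 1 = 8.0000.
SiO2 fraction = (8.0000 × 60.083) / 872.279 = 480.664/872.279 = 0.5510.

55.10 wt%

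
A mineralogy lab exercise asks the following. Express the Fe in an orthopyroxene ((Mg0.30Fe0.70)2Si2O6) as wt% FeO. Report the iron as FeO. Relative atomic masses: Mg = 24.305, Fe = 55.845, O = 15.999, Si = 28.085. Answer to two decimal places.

41.07 wt%

Formula mass = 244.930 g/mol.
1.40 Fe → 1.4000 mol FeO per formula unit; M(FeO) = 71.844, so FeO mass = 100.582 g.
100.582/244.930 × 100 = 41.07 wt%.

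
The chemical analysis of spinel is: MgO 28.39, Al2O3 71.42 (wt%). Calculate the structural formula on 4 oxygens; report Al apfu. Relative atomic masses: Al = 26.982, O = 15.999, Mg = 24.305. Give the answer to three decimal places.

1.997 Al apfu

MgO: 28.39/40.304 = 0.70440 mol → 0.70440 mol Mg, 0.70440 mol O.
Al2O3: 71.42/101.961 = 0.70046 mol → 1.40092 mol Al, 2.10138 mol O.
Total oxygen = 2.80578 mol. Normalization factor = 4/2.80578 = 1.42563.
Al per 4 O = 1.40092 × 1.42563 = 1.997.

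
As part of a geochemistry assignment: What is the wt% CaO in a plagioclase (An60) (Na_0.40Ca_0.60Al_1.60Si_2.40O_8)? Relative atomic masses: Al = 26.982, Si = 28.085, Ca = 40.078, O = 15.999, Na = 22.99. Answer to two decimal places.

12.38 wt%

M(Na_0.40Ca_0.60Al_1.60Si_2.40O_8) = 271.810 g/mol; M(CaO) = 56.077 g/mol.
Moles CaO per formula unit = 0.60 Ca ÷ 1 = 0.6000.
CaO fraction = (0.6000 × 56.077) / 271.810 = 33.646/271.810 = 0.1238.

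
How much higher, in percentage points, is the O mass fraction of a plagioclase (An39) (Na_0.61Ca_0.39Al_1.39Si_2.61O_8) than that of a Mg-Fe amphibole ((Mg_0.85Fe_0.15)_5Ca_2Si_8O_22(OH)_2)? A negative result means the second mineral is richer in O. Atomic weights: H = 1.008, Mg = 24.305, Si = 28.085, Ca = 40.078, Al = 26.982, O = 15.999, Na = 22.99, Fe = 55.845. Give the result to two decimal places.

O in Na_0.61Ca_0.39Al_1.39Si_2.61O_8: molar mass 268.453 g/mol; 8×15.999 = 127.992 g → 47.68 wt%.
O in (Mg_0.85Fe_0.15)_5Ca_2Si_8O_22(OH)_2: molar mass 836.008 g/mol; 24×15.999 = 383.976 g → 45.93 wt%.
Difference = 47.68 − 45.93 = 1.75 percentage points.

1.75 percentage points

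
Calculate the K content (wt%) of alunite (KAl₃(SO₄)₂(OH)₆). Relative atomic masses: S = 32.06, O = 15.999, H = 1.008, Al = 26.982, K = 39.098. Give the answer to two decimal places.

Formula mass = 1×39.098 + 3×26.982 + 2×32.06 + 14×15.999 + 6×1.008 = 414.198 g/mol, of which 39.098 g is K.
So K makes up 39.098/414.198 = 0.0944 of the mass, i.e. 9.44%.

9.44 wt%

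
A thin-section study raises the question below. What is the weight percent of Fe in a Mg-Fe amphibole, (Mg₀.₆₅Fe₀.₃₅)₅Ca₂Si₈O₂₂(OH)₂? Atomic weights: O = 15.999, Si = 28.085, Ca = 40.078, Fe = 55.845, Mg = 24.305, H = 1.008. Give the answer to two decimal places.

11.26 weight percent

M((Mg₀.₆₅Fe₀.₃₅)₅Ca₂Si₈O₂₂(OH)₂) = 867.548 g/mol.
Fe contributes 1.75 × 55.845 = 97.729 g per mole.
97.729/867.548 = 0.1126 → 11.26%.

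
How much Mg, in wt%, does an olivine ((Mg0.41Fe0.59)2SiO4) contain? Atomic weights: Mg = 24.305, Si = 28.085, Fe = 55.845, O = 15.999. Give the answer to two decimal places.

Formula mass = 0.82·24.305 + 1.18·55.845 + 1·28.085 + 4·15.999 = 177.908 g/mol, of which 19.930 g is Mg.
So Mg makes up 19.930/177.908 = 0.1120 of the mass, i.e. 11.20%.

11.20 wt%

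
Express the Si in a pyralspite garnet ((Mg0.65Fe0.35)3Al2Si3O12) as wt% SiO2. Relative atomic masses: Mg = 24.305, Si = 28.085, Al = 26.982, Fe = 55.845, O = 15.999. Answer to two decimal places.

41.32 wt%

Molar mass of (Mg0.65Fe0.35)3Al2Si3O12 = 1.95×24.305 + 1.05×55.845 + 2×26.982 + 3×28.085 + 12×15.999 = 436.239 g/mol.
Each formula unit contains 3 Si, equivalent to 3/1 = 3.0000 mol SiO2.
M(SiO2) = 1×28.085 + 2×15.999 = 60.083 g/mol.
Mass of SiO2 per formula unit = 3.0000 × 60.083 = 180.249 g.
SiO2 wt% = 180.249 / 436.239 × 100 = 41.32%.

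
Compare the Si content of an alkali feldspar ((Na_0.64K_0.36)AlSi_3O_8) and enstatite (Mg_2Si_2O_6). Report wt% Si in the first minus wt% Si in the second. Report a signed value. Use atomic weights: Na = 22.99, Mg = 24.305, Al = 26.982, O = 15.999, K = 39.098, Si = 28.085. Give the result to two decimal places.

First mineral: 84.255 g Si in 268.018 g formula = 31.44 wt% Si.
Second mineral: 56.170 g Si in 200.774 g formula = 27.98 wt% Si.
31.44% − 27.98% gives a difference of 3.46 percentage points.

3.46 percentage points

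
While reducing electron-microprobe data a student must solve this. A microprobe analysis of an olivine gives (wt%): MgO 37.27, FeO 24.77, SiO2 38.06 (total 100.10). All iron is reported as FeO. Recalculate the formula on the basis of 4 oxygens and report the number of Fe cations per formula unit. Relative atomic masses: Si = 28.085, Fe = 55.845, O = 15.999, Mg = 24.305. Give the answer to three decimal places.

0.544 Fe apfu

MgO: 37.27/40.304 = 0.92472 mol → 0.92472 mol Mg, 0.92472 mol O.
FeO: 24.77/71.844 = 0.34477 mol → 0.34477 mol Fe, 0.34477 mol O.
SiO2: 38.06/60.083 = 0.63346 mol → 0.63346 mol Si, 1.26692 mol O.
Total oxygen = 2.53641 mol. Normalization factor = 4/2.53641 = 1.57703.
Fe per 4 O = 0.34477 × 1.57703 = 0.544.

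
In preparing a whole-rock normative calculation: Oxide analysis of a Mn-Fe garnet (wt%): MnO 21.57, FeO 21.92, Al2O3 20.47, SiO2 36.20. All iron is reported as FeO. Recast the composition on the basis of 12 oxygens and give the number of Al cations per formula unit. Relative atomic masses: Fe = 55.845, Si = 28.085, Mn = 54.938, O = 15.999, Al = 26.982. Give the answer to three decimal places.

MnO: 21.57/70.937 = 0.30407 mol → 0.30407 mol Mn, 0.30407 mol O.
FeO: 21.92/71.844 = 0.30511 mol → 0.30511 mol Fe, 0.30511 mol O.
Al2O3: 20.47/101.961 = 0.20076 mol → 0.40152 mol Al, 0.60228 mol O.
SiO2: 36.20/60.083 = 0.60250 mol → 0.60250 mol Si, 1.20500 mol O.
Total oxygen = 2.41646 mol. Normalization factor = 12/2.41646 = 4.96594.
Al per 12 O = 0.40152 × 4.96594 = 1.994.

1.994 Al apfu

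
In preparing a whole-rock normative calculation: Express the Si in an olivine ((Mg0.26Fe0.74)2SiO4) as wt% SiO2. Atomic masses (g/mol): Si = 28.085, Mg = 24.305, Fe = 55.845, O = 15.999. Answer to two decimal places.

32.07 wt%

Formula mass = 187.370 g/mol.
1 Si → 1.0000 mol SiO2 per formula unit; M(SiO2) = 60.083, so SiO2 mass = 60.083 g.
60.083/187.370 × 100 = 32.07 wt%.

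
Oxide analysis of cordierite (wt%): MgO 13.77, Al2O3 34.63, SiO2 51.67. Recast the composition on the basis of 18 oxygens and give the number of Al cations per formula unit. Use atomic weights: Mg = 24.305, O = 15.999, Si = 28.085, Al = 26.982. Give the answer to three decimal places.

13.77 wt% MgO ÷ 40.304 g/mol = 0.34165 mol, giving 0.34165 Mg and 0.34165 O.
34.63 wt% Al2O3 ÷ 101.961 g/mol = 0.33964 mol, giving 0.67928 Al and 1.01892 O.
51.67 wt% SiO2 ÷ 60.083 g/mol = 0.85998 mol, giving 0.85998 Si and 1.71996 O.
Oxygen sums to 3.08053; scaling by 18/3.08053 = 5.84315 puts the formula on 18 O.
Al: 0.67928 × 5.84315 = 3.969 atoms per formula unit.

3.969 Al apfu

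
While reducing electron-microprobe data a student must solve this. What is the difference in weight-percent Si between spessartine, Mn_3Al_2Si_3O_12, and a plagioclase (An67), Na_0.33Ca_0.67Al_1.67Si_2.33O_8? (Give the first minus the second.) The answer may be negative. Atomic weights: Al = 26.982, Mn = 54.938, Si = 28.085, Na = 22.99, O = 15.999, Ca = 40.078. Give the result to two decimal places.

-6.96 percentage points

M(Mn_3Al_2Si_3O_12) = 495.021 g/mol, so wt% Si = 84.255/495.021 × 100 = 17.02%.
M(Na_0.33Ca_0.67Al_1.67Si_2.33O_8) = 272.929 g/mol, so wt% Si = 65.438/272.929 × 100 = 23.98%.
17.02 − 23.98 = -6.96 pp.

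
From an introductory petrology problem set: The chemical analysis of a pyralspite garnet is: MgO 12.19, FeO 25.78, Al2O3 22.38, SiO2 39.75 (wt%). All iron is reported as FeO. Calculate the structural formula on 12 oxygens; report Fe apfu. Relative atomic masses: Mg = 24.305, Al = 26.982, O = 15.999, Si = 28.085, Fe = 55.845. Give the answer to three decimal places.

MgO: 12.19/40.304 = 0.30245 mol → 0.30245 mol Mg, 0.30245 mol O.
FeO: 25.78/71.844 = 0.35883 mol → 0.35883 mol Fe, 0.35883 mol O.
Al2O3: 22.38/101.961 = 0.21950 mol → 0.43900 mol Al, 0.65850 mol O.
SiO2: 39.75/60.083 = 0.66158 mol → 0.66158 mol Si, 1.32316 mol O.
Total oxygen = 2.64294 mol. Normalization factor = 12/2.64294 = 4.54040.
Fe per 12 O = 0.35883 × 4.54040 = 1.629.

1.629 Fe apfu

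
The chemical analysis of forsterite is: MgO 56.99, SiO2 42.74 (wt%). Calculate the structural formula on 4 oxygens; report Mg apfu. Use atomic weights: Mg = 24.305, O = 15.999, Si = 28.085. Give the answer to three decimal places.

1.994 Mg apfu

MgO (M=40.304): mol = 1.41400; Mg = 1.41400, O = 1.41400.
SiO2 (M=60.083): mol = 0.71135; Si = 0.71135, O = 1.42270.
ΣO = 2.83670; factor = 4/ΣO = 1.41009.
Mg apfu = 1.41400 × 1.41009 = 1.994.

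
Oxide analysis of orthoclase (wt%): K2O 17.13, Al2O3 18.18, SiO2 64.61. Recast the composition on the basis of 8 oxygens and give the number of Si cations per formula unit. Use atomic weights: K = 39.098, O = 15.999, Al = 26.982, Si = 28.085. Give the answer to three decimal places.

K2O (M=94.195): mol = 0.18186; K = 0.36372, O = 0.18186.
Al2O3 (M=101.961): mol = 0.17830; Al = 0.35660, O = 0.53490.
SiO2 (M=60.083): mol = 1.07535; Si = 1.07535, O = 2.15070.
ΣO = 2.86746; factor = 8/ΣO = 2.78993.
Si apfu = 1.07535 × 2.78993 = 3.000.

3.000 Si apfu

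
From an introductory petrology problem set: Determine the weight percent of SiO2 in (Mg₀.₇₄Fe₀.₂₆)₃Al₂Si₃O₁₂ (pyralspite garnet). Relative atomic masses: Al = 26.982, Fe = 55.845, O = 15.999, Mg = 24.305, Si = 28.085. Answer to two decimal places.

42.14 wt%

M((Mg₀.₇₄Fe₀.₂₆)₃Al₂Si₃O₁₂) = 427.723 g/mol; M(SiO2) = 60.083 g/mol.
Moles SiO2 per formula unit = 3 Si ÷ 1 = 3.0000.
SiO2 fraction = (3.0000 × 60.083) / 427.723 = 180.249/427.723 = 0.4214.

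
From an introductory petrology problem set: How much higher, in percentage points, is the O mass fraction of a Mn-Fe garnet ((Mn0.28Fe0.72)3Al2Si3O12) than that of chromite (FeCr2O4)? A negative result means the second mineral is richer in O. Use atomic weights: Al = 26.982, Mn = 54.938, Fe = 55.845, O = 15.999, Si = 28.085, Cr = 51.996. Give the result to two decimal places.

10.04 percentage points

O in (Mn0.28Fe0.72)3Al2Si3O12: molar mass 496.980 g/mol; 12×15.999 = 191.988 g → 38.63 wt%.
O in FeCr2O4: molar mass 223.833 g/mol; 4×15.999 = 63.996 g → 28.59 wt%.
Difference = 38.63 − 28.59 = 10.04 percentage points.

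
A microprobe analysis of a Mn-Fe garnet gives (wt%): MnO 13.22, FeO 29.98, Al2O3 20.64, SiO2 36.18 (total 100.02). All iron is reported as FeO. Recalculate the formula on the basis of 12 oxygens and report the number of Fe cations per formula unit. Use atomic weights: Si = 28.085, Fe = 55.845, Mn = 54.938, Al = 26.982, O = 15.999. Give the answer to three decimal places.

13.22 wt% MnO ÷ 70.937 g/mol = 0.18636 mol, giving 0.18636 Mn and 0.18636 O.
29.98 wt% FeO ÷ 71.844 g/mol = 0.41729 mol, giving 0.41729 Fe and 0.41729 O.
20.64 wt% Al2O3 ÷ 101.961 g/mol = 0.20243 mol, giving 0.40486 Al and 0.60729 O.
36.18 wt% SiO2 ÷ 60.083 g/mol = 0.60217 mol, giving 0.60217 Si and 1.20434 O.
Oxygen sums to 2.41528; scaling by 12/2.41528 = 4.96837 puts the formula on 12 O.
Fe: 0.41729 × 4.96837 = 2.073 atoms per formula unit.

2.073 Fe apfu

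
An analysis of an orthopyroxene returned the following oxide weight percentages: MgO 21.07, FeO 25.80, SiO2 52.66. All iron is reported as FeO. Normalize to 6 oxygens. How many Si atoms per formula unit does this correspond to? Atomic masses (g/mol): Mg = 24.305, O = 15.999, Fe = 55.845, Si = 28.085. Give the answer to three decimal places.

1.996 Si apfu

MgO: 21.07/40.304 = 0.52278 mol → 0.52278 mol Mg, 0.52278 mol O.
FeO: 25.80/71.844 = 0.35911 mol → 0.35911 mol Fe, 0.35911 mol O.
SiO2: 52.66/60.083 = 0.87645 mol → 0.87645 mol Si, 1.75290 mol O.
Total oxygen = 2.63479 mol. Normalization factor = 6/2.63479 = 2.27722.
Si per 6 O = 0.87645 × 2.27722 = 1.996.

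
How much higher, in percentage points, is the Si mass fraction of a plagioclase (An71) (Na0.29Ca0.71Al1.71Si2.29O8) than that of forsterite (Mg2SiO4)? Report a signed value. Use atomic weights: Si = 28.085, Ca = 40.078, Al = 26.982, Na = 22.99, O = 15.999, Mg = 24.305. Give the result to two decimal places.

First mineral: 64.315 g Si in 273.568 g formula = 23.51 wt% Si.
Second mineral: 28.085 g Si in 140.691 g formula = 19.96 wt% Si.
23.51% − 19.96% gives a difference of 3.55 percentage points.

3.55 percentage points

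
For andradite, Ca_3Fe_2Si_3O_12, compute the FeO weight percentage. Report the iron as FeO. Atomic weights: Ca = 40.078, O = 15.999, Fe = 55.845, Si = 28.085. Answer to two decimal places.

Formula mass = 508.167 g/mol.
2 Fe → 2.0000 mol FeO per formula unit; M(FeO) = 71.844, so FeO mass = 143.688 g.
143.688/508.167 × 100 = 28.28 wt%.

28.28 wt%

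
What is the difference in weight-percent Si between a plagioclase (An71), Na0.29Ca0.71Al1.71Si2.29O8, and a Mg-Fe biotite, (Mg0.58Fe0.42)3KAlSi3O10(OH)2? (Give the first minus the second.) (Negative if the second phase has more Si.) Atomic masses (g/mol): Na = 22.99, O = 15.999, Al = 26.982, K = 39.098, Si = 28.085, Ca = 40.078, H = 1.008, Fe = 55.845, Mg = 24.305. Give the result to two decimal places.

5.07 percentage points

Si in Na0.29Ca0.71Al1.71Si2.29O8: molar mass 273.568 g/mol; 2.29×28.085 = 64.315 g → 23.51 wt%.
Si in (Mg0.58Fe0.42)3KAlSi3O10(OH)2: molar mass 456.994 g/mol; 3×28.085 = 84.255 g → 18.44 wt%.
Difference = 23.51 − 18.44 = 5.07 percentage points.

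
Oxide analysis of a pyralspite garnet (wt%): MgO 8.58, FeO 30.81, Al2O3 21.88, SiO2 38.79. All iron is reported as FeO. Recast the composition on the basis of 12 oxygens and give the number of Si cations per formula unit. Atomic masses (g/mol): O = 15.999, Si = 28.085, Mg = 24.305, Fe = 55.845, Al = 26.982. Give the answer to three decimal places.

MgO (M=40.304): mol = 0.21288; Mg = 0.21288, O = 0.21288.
FeO (M=71.844): mol = 0.42885; Fe = 0.42885, O = 0.42885.
Al2O3 (M=101.961): mol = 0.21459; Al = 0.42918, O = 0.64377.
SiO2 (M=60.083): mol = 0.64561; Si = 0.64561, O = 1.29122.
ΣO = 2.57672; factor = 12/ΣO = 4.65708.
Si apfu = 0.64561 × 4.65708 = 3.007.

3.007 Si apfu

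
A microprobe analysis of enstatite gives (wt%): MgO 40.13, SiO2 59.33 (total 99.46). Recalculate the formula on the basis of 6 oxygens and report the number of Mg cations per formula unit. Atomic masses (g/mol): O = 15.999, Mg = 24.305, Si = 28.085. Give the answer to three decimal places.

40.13 wt% MgO ÷ 40.304 g/mol = 0.99568 mol, giving 0.99568 Mg and 0.99568 O.
59.33 wt% SiO2 ÷ 60.083 g/mol = 0.98747 mol, giving 0.98747 Si and 1.97494 O.
Oxygen sums to 2.97062; scaling by 6/2.97062 = 2.01978 puts the formula on 6 O.
Mg: 0.99568 × 2.01978 = 2.011 atoms per formula unit.

2.011 Mg apfu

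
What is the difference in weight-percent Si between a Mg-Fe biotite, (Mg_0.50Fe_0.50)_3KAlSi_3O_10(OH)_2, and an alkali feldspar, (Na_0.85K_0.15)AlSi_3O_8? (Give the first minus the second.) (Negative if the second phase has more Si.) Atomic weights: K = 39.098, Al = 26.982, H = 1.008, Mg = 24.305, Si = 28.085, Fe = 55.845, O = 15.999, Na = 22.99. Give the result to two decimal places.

First mineral: 84.255 g Si in 464.564 g formula = 18.14 wt% Si.
Second mineral: 84.255 g Si in 264.635 g formula = 31.84 wt% Si.
18.14% − 31.84% gives a difference of -13.70 percentage points.

-13.70 percentage points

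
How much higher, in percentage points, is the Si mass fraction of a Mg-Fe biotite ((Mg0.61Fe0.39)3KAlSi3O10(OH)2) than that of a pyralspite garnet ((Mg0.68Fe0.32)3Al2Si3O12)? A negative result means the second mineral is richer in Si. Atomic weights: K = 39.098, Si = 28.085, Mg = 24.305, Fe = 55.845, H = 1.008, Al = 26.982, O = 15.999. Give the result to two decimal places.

M((Mg0.61Fe0.39)3KAlSi3O10(OH)2) = 454.156 g/mol, so wt% Si = 84.255/454.156 × 100 = 18.55%.
M((Mg0.68Fe0.32)3Al2Si3O12) = 433.400 g/mol, so wt% Si = 84.255/433.400 × 100 = 19.44%.
18.55 − 19.44 = -0.89 pp.

-0.89 percentage points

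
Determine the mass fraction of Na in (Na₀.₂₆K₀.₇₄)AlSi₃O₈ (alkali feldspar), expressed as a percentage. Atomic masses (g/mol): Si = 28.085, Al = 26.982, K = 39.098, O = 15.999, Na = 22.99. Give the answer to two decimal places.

M((Na₀.₂₆K₀.₇₄)AlSi₃O₈) = 274.139 g/mol.
Na contributes 0.26 × 22.99 = 5.977 g per mole.
5.977/274.139 = 0.0218 → 2.18%.

2.18 wt%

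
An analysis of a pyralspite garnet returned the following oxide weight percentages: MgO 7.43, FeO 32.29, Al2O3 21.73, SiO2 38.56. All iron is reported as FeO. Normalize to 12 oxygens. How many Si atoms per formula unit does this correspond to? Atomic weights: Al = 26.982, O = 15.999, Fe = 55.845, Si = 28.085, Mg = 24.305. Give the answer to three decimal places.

3.012 Si apfu

7.43 wt% MgO ÷ 40.304 g/mol = 0.18435 mol, giving 0.18435 Mg and 0.18435 O.
32.29 wt% FeO ÷ 71.844 g/mol = 0.44945 mol, giving 0.44945 Fe and 0.44945 O.
21.73 wt% Al2O3 ÷ 101.961 g/mol = 0.21312 mol, giving 0.42624 Al and 0.63936 O.
38.56 wt% SiO2 ÷ 60.083 g/mol = 0.64178 mol, giving 0.64178 Si and 1.28356 O.
Oxygen sums to 2.55672; scaling by 12/2.55672 = 4.69351 puts the formula on 12 O.
Si: 0.64178 × 4.69351 = 3.012 atoms per formula unit.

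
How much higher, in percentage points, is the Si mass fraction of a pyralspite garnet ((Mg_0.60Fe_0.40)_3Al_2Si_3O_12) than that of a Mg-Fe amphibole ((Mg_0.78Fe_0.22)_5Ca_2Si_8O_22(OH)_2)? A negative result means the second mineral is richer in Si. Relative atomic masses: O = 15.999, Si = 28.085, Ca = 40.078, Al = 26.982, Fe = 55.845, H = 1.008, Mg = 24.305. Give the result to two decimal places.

First mineral: 84.255 g Si in 440.970 g formula = 19.11 wt% Si.
Second mineral: 224.680 g Si in 847.047 g formula = 26.53 wt% Si.
19.11% − 26.53% gives a difference of -7.42 percentage points.

-7.42 percentage points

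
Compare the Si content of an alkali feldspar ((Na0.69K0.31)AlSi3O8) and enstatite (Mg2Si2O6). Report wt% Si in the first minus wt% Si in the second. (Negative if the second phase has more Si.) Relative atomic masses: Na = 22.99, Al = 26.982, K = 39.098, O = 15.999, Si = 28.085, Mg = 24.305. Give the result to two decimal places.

3.55 percentage points

First mineral: 84.255 g Si in 267.212 g formula = 31.53 wt% Si.
Second mineral: 56.170 g Si in 200.774 g formula = 27.98 wt% Si.
31.53% − 27.98% gives a difference of 3.55 percentage points.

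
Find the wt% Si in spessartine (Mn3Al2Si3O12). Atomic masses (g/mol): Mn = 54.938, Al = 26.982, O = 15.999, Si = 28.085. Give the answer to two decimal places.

Formula mass = 3×54.938 + 2×26.982 + 3×28.085 + 12×15.999 = 495.021 g/mol, of which 84.255 g is Si.
So Si makes up 84.255/495.021 = 0.1702 of the mass, i.e. 17.02%.

17.02 mass %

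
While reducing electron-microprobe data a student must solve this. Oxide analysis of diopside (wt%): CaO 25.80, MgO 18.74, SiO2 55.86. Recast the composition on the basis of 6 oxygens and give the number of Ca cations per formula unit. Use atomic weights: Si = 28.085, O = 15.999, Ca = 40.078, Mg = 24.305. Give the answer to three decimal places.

0.991 Ca apfu

25.80 wt% CaO ÷ 56.077 g/mol = 0.46008 mol, giving 0.46008 Ca and 0.46008 O.
18.74 wt% MgO ÷ 40.304 g/mol = 0.46497 mol, giving 0.46497 Mg and 0.46497 O.
55.86 wt% SiO2 ÷ 60.083 g/mol = 0.92971 mol, giving 0.92971 Si and 1.85942 O.
Oxygen sums to 2.78447; scaling by 6/2.78447 = 2.15481 puts the formula on 6 O.
Ca: 0.46008 × 2.15481 = 0.991 atoms per formula unit.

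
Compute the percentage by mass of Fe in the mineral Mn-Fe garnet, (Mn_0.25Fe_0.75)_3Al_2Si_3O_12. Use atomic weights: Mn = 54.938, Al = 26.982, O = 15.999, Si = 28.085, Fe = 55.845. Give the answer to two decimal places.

25.28 weight percent

Formula mass = 0.75*54.938 + 2.25*55.845 + 2*26.982 + 3*28.085 + 12*15.999 = 497.062 g/mol, of which 125.651 g is Fe.
So Fe makes up 125.651/497.062 = 0.2528 of the mass, i.e. 25.28%.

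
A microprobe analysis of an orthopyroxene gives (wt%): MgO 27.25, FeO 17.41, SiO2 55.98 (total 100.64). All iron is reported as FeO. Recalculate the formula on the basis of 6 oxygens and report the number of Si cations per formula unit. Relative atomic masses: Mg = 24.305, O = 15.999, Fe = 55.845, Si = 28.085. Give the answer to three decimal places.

2.010 Si apfu

MgO (M=40.304): mol = 0.67611; Mg = 0.67611, O = 0.67611.
FeO (M=71.844): mol = 0.24233; Fe = 0.24233, O = 0.24233.
SiO2 (M=60.083): mol = 0.93171; Si = 0.93171, O = 1.86342.
ΣO = 2.78186; factor = 6/ΣO = 2.15683.
Si apfu = 0.93171 × 2.15683 = 2.010.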